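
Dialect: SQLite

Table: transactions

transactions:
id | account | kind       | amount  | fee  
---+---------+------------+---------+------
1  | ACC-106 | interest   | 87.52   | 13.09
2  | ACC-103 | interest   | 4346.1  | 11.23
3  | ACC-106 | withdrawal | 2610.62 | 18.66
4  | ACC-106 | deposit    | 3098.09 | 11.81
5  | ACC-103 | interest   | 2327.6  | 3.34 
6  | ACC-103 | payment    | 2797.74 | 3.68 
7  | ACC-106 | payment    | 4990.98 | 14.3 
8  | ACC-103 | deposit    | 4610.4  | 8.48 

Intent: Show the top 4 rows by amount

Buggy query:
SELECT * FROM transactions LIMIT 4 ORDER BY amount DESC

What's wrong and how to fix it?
Bug: ORDER BY cannot follow LIMIT; LIMIT is the final clause

Fix: Sort with ORDER BY, then apply LIMIT

Corrected query:
SELECT * FROM transactions ORDER BY amount DESC LIMIT 4

Result:
id | account | kind     | amount  | fee  
---+---------+----------+---------+------
7  | ACC-106 | payment  | 4990.98 | 14.3 
8  | ACC-103 | deposit  | 4610.4  | 8.48 
2  | ACC-103 | interest | 4346.1  | 11.23
4  | ACC-106 | deposit  | 3098.09 | 11.81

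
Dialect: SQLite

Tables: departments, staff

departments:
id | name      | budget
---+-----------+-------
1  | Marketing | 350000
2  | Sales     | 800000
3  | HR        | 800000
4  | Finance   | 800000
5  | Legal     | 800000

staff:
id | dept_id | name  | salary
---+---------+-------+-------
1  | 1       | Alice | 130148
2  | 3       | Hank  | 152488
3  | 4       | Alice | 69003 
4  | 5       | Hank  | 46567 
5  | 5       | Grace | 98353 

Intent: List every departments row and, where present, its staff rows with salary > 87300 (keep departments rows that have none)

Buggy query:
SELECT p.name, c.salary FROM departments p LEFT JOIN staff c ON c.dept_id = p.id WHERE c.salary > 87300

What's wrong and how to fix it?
Bug: Filtering c.salary in WHERE discards the NULL rows produced by LEFT JOIN, turning it into an inner join

Fix: Move the right-table condition into the ON clause so unmatched parents are kept

Corrected query:
SELECT p.name, c.salary FROM departments p LEFT JOIN staff c ON c.dept_id = p.id AND c.salary > 87300

Result:
name      | salary
----------+-------
Marketing | 130148
Sales     | NULL  
HR        | 152488
Finance   | NULL  
Legal     | 98353 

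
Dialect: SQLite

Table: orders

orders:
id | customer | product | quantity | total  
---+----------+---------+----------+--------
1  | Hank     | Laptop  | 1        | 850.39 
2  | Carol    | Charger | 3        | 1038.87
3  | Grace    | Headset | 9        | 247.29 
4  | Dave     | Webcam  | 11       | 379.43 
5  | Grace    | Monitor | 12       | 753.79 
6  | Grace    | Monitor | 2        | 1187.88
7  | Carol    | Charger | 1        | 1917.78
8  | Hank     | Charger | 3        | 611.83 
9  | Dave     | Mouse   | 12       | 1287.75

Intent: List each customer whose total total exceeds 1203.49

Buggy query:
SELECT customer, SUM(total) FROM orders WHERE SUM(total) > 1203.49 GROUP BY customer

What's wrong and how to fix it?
Bug: Aggregate functions cannot appear in a WHERE clause

Fix: Move the aggregate condition to a HAVING clause

Corrected query:
SELECT customer, SUM(total) FROM orders GROUP BY customer HAVING SUM(total) > 1203.49

Result:
customer | SUM(total)
---------+-----------
Carol    | 2956.65   
Dave     | 1667.18   
Grace    | 2188.96   
Hank     | 1462.22   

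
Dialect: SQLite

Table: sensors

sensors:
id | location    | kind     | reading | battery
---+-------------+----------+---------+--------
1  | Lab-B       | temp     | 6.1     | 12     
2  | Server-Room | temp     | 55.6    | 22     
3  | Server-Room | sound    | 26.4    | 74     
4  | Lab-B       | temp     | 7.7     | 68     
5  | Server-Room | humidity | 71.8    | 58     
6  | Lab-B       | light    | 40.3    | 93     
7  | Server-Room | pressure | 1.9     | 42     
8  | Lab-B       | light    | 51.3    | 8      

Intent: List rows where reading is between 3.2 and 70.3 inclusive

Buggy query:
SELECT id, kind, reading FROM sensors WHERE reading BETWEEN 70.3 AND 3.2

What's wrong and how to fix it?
Bug: BETWEEN expects the lower bound first; with 70.3 AND 3.2 the range is empty

Fix: Swap the bounds so the smaller value comes first

Corrected query:
SELECT id, kind, reading FROM sensors WHERE reading BETWEEN 3.2 AND 70.3

Result:
id | kind  | reading
---+-------+--------
1  | temp  | 6.1    
2  | temp  | 55.6   
3  | sound | 26.4   
4  | temp  | 7.7    
6  | light | 40.3   
8  | light | 51.3   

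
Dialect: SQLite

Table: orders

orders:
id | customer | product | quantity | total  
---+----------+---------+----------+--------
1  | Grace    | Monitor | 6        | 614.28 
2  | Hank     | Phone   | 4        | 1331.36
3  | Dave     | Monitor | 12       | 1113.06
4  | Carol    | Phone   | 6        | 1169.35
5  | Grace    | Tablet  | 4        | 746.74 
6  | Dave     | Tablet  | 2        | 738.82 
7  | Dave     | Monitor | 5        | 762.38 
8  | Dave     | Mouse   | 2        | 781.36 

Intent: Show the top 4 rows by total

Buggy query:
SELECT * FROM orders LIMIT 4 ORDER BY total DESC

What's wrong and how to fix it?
Bug: LIMIT must come after ORDER BY

Fix: Sort with ORDER BY, then apply LIMIT

Corrected query:
SELECT * FROM orders ORDER BY total DESC LIMIT 4

Result:
id | customer | product | quantity | total  
---+----------+---------+----------+--------
2  | Hank     | Phone   | 4        | 1331.36
4  | Carol    | Phone   | 6        | 1169.35
3  | Dave     | Monitor | 12       | 1113.06
8  | Dave     | Mouse   | 2        | 781.36 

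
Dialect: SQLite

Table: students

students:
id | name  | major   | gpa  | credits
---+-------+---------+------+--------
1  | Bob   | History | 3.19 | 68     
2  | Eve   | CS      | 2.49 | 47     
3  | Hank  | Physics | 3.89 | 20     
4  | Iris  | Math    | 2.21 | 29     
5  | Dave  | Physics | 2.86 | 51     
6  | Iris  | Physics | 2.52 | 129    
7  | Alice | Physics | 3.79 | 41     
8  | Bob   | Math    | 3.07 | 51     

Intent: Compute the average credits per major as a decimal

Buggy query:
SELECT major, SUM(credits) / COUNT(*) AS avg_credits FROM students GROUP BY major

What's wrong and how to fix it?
Bug: Both operands are integers, so '/' performs integer division and truncates

Fix: Cast one side to REAL so the division keeps the fractional part

Corrected query:
SELECT major, SUM(credits) * 1.0 / COUNT(*) AS avg_credits FROM students GROUP BY major

Result:
major   | avg_credits
--------+------------
CS      | 47         
History | 68         
Math    | 40         
Physics | 60.25      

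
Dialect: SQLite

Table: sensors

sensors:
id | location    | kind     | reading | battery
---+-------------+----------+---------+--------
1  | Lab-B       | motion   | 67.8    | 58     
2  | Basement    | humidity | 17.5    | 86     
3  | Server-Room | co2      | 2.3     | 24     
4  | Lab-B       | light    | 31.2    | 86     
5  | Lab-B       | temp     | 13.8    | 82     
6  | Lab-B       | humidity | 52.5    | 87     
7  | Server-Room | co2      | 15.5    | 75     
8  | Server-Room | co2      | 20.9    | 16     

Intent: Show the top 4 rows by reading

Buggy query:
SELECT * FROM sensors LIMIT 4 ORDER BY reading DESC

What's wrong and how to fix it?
Bug: ORDER BY cannot follow LIMIT; LIMIT is the final clause

Fix: Sort with ORDER BY, then apply LIMIT

Corrected query:
SELECT * FROM sensors ORDER BY reading DESC LIMIT 4

Result:
id | location    | kind     | reading | battery
---+-------------+----------+---------+--------
1  | Lab-B       | motion   | 67.8    | 58     
6  | Lab-B       | humidity | 52.5    | 87     
4  | Lab-B       | light    | 31.2    | 86     
8  | Server-Room | co2      | 20.9    | 16     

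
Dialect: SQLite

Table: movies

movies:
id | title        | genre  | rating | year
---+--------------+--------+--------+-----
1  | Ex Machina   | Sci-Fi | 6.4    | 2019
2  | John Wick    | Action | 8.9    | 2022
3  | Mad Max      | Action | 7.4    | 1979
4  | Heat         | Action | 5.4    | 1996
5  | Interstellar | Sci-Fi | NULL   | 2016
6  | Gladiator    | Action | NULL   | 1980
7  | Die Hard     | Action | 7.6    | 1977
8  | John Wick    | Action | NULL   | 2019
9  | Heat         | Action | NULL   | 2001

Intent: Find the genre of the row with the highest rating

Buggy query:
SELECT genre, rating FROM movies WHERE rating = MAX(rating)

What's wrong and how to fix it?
Bug: WHERE is evaluated per row; an aggregate over the whole table isn't defined there

Fix: Wrap MAX in a scalar subquery so WHERE compares against a single value

Corrected query:
SELECT genre, rating FROM movies WHERE rating = (SELECT MAX(rating) FROM movies)

Result:
genre  | rating
-------+-------
Action | 8.9   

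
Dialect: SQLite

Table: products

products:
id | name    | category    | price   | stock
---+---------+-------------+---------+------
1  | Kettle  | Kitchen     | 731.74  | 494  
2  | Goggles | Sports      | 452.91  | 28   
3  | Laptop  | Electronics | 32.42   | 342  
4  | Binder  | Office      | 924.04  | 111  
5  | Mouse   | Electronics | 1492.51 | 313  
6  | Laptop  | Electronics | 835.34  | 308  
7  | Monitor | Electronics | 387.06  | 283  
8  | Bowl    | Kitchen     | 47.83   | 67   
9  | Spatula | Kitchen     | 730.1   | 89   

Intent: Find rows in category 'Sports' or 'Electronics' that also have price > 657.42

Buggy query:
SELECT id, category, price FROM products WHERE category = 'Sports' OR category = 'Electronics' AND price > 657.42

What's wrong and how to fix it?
Bug: AND binds tighter than OR, so this parses as category = 'Sports' OR (category = 'Electronics' AND price > 657.42)

Fix: Group the OR with parentheses (or use IN), then AND the threshold

Corrected query:
SELECT id, category, price FROM products WHERE (category = 'Sports' OR category = 'Electronics') AND price > 657.42

Result:
id | category    | price  
---+-------------+--------
5  | Electronics | 1492.51
6  | Electronics | 835.34 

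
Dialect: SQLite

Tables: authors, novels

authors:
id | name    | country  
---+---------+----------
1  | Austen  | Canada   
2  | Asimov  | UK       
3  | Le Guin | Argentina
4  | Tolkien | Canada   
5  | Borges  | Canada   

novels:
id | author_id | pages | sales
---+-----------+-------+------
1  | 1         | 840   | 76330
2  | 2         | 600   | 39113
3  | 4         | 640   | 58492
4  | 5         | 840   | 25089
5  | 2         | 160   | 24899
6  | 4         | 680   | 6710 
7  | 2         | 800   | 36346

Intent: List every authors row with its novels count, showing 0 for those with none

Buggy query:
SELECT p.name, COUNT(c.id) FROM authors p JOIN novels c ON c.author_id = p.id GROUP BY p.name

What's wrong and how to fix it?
Bug: An inner join excludes parents with zero children

Fix: Use LEFT JOIN so parents without children still appear (COUNT(c.id) gives 0)

Corrected query:
SELECT p.name, COUNT(c.id) FROM authors p LEFT JOIN novels c ON c.author_id = p.id GROUP BY p.name

Result:
name    | COUNT(c.id)
--------+------------
Asimov  | 3          
Austen  | 1          
Borges  | 1          
Le Guin | 0          
Tolkien | 2          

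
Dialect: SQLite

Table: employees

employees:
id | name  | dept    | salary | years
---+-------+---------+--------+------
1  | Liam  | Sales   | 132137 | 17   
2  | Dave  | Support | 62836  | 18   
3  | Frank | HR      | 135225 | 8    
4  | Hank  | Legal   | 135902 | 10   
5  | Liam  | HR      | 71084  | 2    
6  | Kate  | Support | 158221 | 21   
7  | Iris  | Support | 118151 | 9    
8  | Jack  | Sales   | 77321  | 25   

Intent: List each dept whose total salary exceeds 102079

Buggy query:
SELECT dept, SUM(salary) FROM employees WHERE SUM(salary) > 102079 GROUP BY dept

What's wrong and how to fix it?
Bug: WHERE runs before GROUP BY, so aggregates aren't available there

Fix: Use HAVING (which filters groups after aggregation) instead of WHERE

Corrected query:
SELECT dept, SUM(salary) FROM employees GROUP BY dept HAVING SUM(salary) > 102079

Result:
dept    | SUM(salary)
--------+------------
HR      | 206309     
Legal   | 135902     
Sales   | 209458     
Support | 339208     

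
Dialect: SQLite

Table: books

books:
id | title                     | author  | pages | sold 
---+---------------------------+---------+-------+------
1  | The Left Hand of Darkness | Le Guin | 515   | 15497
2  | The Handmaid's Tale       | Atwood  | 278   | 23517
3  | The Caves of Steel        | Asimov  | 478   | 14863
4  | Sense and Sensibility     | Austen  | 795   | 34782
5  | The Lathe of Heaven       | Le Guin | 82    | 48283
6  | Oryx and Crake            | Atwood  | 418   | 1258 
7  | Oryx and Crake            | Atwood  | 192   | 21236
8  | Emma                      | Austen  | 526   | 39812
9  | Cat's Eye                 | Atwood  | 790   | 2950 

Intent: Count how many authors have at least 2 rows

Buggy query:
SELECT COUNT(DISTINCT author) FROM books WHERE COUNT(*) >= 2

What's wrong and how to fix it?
Bug: COUNT(*) cannot appear in WHERE; the per-group count doesn't exist yet

Fix: Group first with HAVING COUNT(*) >= 2, then COUNT the resulting groups

Corrected query:
SELECT COUNT(*) FROM (SELECT author FROM books GROUP BY author HAVING COUNT(*) >= 2)

Result:
COUNT(*)
--------
3       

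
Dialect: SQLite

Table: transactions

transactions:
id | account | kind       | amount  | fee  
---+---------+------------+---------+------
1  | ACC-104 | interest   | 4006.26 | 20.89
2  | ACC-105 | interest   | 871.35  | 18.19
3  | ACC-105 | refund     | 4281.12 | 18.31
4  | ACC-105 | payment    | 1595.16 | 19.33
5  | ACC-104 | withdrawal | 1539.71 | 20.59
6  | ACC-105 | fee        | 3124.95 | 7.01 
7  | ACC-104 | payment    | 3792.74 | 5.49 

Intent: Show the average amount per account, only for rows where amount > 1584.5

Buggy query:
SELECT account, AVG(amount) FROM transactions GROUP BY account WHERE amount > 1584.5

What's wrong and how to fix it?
Bug: WHERE cannot follow GROUP BY

Fix: Place WHERE between FROM and GROUP BY

Corrected query:
SELECT account, AVG(amount) FROM transactions WHERE amount > 1584.5 GROUP BY account

Result:
account | AVG(amount)
--------+------------
ACC-104 | 3899.5     
ACC-105 | 3000.41    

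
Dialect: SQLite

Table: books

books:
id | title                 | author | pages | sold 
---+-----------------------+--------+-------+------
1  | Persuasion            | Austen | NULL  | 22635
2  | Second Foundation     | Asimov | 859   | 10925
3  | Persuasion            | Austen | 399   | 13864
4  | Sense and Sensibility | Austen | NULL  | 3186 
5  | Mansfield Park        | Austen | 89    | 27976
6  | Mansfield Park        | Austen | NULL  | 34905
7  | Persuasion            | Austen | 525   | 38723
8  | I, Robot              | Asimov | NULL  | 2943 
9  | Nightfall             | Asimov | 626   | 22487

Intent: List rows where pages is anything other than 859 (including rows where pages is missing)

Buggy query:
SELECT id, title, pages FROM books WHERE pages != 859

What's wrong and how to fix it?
Bug: 'pages != 859' is unknown when pages is NULL, so NULL rows are silently excluded

Fix: Add an explicit OR pages IS NULL to include the missing-value rows

Corrected query:
SELECT id, title, pages FROM books WHERE pages != 859 OR pages IS NULL

Result:
id | title                 | pages
---+-----------------------+------
1  | Persuasion            | NULL 
3  | Persuasion            | 399  
4  | Sense and Sensibility | NULL 
5  | Mansfield Park        | 89   
6  | Mansfield Park        | NULL 
7  | Persuasion            | 525  
8  | I, Robot              | NULL 
9  | Nightfall             | 626  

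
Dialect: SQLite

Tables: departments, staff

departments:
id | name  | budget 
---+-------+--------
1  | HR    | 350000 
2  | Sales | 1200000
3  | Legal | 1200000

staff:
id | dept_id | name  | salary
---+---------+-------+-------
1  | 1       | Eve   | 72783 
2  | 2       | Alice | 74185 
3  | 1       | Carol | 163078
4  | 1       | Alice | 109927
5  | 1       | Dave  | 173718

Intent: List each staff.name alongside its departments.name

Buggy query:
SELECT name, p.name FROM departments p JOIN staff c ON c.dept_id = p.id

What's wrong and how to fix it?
Bug: Both tables have a 'name' column; the unqualified reference is ambiguous

Fix: Prefix ambiguous columns with the table alias

Corrected query:
SELECT c.name, p.name FROM departments p JOIN staff c ON c.dept_id = p.id

Result:
name  | name 
------+------
Eve   | HR   
Alice | Sales
Carol | HR   
Alice | HR   
Dave  | HR   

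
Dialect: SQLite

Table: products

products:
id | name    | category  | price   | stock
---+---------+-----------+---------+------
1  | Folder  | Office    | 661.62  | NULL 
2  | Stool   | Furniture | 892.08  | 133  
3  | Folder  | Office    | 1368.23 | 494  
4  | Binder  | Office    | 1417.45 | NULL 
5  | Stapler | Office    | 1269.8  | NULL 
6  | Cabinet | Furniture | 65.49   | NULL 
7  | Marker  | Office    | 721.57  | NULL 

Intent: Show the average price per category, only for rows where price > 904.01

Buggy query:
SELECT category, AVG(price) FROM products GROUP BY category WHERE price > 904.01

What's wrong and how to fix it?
Bug: Row-level WHERE must come before GROUP BY in the clause order

Fix: Move the WHERE clause before GROUP BY

Corrected query:
SELECT category, AVG(price) FROM products WHERE price > 904.01 GROUP BY category

Result:
category | AVG(price) 
---------+------------
Office   | 1351.826667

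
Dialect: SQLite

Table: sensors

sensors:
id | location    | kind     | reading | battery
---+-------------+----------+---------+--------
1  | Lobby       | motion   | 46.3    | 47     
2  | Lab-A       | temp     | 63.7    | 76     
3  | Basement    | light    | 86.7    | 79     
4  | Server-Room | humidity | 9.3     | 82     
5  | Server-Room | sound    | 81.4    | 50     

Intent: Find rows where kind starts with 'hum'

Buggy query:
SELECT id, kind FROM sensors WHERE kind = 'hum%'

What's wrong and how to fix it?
Bug: '=' compares the literal string including the % character; pattern matching needs LIKE

Fix: Use LIKE for wildcard pattern matching

Corrected query:
SELECT id, kind FROM sensors WHERE kind LIKE 'hum%'

Result:
id | kind    
---+---------
4  | humidity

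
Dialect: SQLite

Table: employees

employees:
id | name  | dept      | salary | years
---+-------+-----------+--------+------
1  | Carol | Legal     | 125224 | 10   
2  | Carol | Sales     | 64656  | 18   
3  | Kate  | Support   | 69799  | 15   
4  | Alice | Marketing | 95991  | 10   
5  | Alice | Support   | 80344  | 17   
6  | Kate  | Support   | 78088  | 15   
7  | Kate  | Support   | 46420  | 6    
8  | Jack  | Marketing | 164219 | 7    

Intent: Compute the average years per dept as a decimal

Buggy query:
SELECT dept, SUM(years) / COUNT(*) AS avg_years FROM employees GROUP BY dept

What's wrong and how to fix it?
Bug: SUM(years) and COUNT(*) are both integers; the division truncates the fractional part

Fix: Multiply by 1.0 (or CAST to REAL) to force floating-point division

Corrected query:
SELECT dept, SUM(years) * 1.0 / COUNT(*) AS avg_years FROM employees GROUP BY dept

Result:
dept      | avg_years
----------+----------
Legal     | 10       
Marketing | 8.5      
Sales     | 18       
Support   | 13.25    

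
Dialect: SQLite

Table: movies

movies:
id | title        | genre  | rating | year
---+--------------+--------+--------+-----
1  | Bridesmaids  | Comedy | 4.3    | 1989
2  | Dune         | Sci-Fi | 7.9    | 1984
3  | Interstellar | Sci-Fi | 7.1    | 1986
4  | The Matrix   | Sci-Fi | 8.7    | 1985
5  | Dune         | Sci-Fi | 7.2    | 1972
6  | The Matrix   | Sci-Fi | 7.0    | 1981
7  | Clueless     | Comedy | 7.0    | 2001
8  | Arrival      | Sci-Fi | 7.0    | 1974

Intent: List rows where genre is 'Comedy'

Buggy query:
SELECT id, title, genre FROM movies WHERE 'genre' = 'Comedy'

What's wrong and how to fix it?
Bug: Single quotes denote string literals in SQL; the column name is being compared as a constant string

Fix: Reference the column as genre without single quotes

Corrected query:
SELECT id, title, genre FROM movies WHERE genre = 'Comedy'

Result:
id | title       | genre 
---+-------------+-------
1  | Bridesmaids | Comedy
7  | Clueless    | Comedy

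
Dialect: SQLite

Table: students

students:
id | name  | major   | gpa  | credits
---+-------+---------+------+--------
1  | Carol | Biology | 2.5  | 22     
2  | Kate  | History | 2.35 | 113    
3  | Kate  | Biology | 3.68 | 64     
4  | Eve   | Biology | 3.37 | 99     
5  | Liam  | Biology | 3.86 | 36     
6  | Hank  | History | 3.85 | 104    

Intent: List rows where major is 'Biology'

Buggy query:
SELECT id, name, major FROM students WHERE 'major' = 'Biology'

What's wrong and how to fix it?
Bug: 'major' in single quotes is a string literal, not the column; the comparison is literal-vs-literal and never true

Fix: Reference the column as major without single quotes

Corrected query:
SELECT id, name, major FROM students WHERE major = 'Biology'

Result:
id | name  | major  
---+-------+--------
1  | Carol | Biology
3  | Kate  | Biology
4  | Eve   | Biology
5  | Liam  | Biology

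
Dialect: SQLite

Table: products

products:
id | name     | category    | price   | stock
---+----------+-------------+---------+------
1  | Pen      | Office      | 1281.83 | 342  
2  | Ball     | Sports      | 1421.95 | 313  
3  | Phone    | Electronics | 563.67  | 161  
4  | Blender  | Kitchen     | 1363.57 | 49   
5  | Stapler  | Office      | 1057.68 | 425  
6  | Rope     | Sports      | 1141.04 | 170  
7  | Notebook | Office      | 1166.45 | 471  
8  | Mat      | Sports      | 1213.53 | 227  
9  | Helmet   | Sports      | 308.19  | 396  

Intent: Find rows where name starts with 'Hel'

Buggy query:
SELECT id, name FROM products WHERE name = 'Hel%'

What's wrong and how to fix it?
Bug: Wildcards only work with LIKE; '=' treats '%' as a literal character

Fix: Use LIKE for wildcard pattern matching

Corrected query:
SELECT id, name FROM products WHERE name LIKE 'Hel%'

Result:
id | name  
---+-------
9  | Helmet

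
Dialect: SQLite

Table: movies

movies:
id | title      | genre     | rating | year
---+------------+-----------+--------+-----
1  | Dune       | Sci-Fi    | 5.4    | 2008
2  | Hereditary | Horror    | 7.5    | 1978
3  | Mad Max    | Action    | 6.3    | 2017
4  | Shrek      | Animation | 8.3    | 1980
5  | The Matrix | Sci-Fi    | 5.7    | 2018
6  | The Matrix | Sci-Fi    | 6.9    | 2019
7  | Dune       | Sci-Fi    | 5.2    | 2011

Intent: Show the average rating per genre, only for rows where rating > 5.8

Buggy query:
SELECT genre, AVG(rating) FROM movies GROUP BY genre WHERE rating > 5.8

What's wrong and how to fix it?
Bug: Row-level WHERE must come before GROUP BY in the clause order

Fix: Place WHERE between FROM and GROUP BY

Corrected query:
SELECT genre, AVG(rating) FROM movies WHERE rating > 5.8 GROUP BY genre

Result:
genre     | AVG(rating)
----------+------------
Action    | 6.3        
Animation | 8.3        
Horror    | 7.5        
Sci-Fi    | 6.9        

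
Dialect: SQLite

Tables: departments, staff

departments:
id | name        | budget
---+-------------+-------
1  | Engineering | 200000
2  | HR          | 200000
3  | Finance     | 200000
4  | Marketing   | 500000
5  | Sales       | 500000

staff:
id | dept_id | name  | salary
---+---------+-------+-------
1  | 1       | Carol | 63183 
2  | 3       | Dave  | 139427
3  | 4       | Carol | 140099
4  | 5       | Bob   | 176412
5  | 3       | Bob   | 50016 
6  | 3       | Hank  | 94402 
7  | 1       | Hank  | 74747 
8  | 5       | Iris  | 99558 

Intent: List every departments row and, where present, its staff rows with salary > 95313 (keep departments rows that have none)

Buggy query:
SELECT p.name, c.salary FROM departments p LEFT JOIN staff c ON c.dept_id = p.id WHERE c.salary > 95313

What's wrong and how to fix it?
Bug: Filtering c.salary in WHERE discards the NULL rows produced by LEFT JOIN, turning it into an inner join

Fix: Put 'c.salary > 95313' in the JOIN's ON clause instead of WHERE

Corrected query:
SELECT p.name, c.salary FROM departments p LEFT JOIN staff c ON c.dept_id = p.id AND c.salary > 95313

Result:
name        | salary
------------+-------
Engineering | NULL  
HR          | NULL  
Finance     | 139427
Marketing   | 140099
Sales       | 99558 
Sales       | 176412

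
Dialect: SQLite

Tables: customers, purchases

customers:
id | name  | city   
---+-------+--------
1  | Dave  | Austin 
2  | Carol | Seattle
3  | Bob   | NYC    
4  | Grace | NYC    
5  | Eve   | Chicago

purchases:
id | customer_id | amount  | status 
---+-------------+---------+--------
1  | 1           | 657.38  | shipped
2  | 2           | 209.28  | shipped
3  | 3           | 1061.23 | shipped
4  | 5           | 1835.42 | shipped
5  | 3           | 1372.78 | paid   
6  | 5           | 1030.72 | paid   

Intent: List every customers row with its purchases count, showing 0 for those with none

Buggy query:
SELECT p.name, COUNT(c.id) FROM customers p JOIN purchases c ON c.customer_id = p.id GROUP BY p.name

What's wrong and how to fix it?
Bug: INNER JOIN drops customers rows that have no matching purchases rows

Fix: Use LEFT JOIN so parents without children still appear (COUNT(c.id) gives 0)

Corrected query:
SELECT p.name, COUNT(c.id) FROM customers p LEFT JOIN purchases c ON c.customer_id = p.id GROUP BY p.name

Result:
name  | COUNT(c.id)
------+------------
Bob   | 2          
Carol | 1          
Dave  | 1          
Eve   | 2          
Grace | 0          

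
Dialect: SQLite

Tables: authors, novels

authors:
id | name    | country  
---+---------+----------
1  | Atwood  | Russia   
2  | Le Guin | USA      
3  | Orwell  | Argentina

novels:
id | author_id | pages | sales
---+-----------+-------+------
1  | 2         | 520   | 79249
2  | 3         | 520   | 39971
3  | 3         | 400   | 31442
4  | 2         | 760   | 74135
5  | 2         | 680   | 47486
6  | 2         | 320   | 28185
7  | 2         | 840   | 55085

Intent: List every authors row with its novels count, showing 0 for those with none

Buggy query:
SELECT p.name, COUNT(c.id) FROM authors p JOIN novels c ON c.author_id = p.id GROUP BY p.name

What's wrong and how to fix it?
Bug: An inner join excludes parents with zero children

Fix: Switch to LEFT JOIN to retain unmatched parent rows

Corrected query:
SELECT p.name, COUNT(c.id) FROM authors p LEFT JOIN novels c ON c.author_id = p.id GROUP BY p.name

Result:
name    | COUNT(c.id)
--------+------------
Atwood  | 0          
Le Guin | 5          
Orwell  | 2          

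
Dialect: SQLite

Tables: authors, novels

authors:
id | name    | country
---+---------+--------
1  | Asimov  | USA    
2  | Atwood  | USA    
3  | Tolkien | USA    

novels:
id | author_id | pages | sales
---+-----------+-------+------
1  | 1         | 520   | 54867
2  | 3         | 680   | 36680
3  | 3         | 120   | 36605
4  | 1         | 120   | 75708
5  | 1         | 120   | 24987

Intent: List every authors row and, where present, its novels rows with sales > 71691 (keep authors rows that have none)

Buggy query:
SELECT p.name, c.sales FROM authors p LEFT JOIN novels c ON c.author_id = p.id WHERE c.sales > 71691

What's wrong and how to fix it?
Bug: A WHERE condition on the right-hand table after LEFT JOIN drops unmatched parents

Fix: Move the right-table condition into the ON clause so unmatched parents are kept

Corrected query:
SELECT p.name, c.sales FROM authors p LEFT JOIN novels c ON c.author_id = p.id AND c.sales > 71691

Result:
name    | sales
--------+------
Asimov  | 75708
Atwood  | NULL 
Tolkien | NULL 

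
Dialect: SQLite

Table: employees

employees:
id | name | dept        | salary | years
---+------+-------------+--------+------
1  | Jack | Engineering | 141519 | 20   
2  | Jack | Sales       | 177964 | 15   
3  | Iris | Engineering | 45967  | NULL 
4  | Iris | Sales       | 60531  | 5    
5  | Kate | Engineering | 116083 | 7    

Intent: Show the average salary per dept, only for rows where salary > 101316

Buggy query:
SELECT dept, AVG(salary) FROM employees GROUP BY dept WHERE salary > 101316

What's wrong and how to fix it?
Bug: Row-level WHERE must come before GROUP BY in the clause order

Fix: Move the WHERE clause before GROUP BY

Corrected query:
SELECT dept, AVG(salary) FROM employees WHERE salary > 101316 GROUP BY dept

Result:
dept        | AVG(salary)
------------+------------
Engineering | 128801     
Sales       | 177964     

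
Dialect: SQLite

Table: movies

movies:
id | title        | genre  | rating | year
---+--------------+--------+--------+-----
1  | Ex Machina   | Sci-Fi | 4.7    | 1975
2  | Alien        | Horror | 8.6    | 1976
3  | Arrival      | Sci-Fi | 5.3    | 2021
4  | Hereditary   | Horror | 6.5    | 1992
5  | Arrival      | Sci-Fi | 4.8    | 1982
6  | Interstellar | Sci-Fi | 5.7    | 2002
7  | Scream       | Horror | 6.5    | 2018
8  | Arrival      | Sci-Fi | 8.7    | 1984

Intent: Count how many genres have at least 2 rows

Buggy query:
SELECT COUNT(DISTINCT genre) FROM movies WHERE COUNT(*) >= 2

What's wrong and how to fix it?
Bug: WHERE filters individual rows, not groups, so a group-level COUNT is invalid there

Fix: Use a subquery that GROUPs and filters with HAVING, then count its rows

Corrected query:
SELECT COUNT(*) FROM (SELECT genre FROM movies GROUP BY genre HAVING COUNT(*) >= 2)

Result:
COUNT(*)
--------
2       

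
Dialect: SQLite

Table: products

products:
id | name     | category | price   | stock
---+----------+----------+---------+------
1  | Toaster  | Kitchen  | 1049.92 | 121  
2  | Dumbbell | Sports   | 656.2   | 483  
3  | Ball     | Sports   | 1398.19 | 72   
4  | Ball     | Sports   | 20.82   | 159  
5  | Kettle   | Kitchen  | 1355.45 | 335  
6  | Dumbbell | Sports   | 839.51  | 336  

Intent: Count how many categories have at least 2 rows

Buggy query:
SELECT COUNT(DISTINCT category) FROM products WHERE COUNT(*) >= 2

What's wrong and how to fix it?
Bug: WHERE filters individual rows, not groups, so a group-level COUNT is invalid there

Fix: Use a subquery that GROUPs and filters with HAVING, then count its rows

Corrected query:
SELECT COUNT(*) FROM (SELECT category FROM products GROUP BY category HAVING COUNT(*) >= 2)

Result:
COUNT(*)
--------
2       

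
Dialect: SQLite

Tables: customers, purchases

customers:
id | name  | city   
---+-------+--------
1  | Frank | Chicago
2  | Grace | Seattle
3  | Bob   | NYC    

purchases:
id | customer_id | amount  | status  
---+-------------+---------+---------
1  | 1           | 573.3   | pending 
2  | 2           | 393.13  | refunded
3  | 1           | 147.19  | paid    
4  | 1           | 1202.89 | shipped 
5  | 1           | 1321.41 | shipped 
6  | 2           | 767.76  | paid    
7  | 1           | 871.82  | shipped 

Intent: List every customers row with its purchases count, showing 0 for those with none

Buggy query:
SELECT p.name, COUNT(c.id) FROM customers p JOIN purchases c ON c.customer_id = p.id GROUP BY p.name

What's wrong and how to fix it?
Bug: An inner join excludes parents with zero children

Fix: Use LEFT JOIN so parents without children still appear (COUNT(c.id) gives 0)

Corrected query:
SELECT p.name, COUNT(c.id) FROM customers p LEFT JOIN purchases c ON c.customer_id = p.id GROUP BY p.name

Result:
name  | COUNT(c.id)
------+------------
Bob   | 0          
Frank | 5          
Grace | 2          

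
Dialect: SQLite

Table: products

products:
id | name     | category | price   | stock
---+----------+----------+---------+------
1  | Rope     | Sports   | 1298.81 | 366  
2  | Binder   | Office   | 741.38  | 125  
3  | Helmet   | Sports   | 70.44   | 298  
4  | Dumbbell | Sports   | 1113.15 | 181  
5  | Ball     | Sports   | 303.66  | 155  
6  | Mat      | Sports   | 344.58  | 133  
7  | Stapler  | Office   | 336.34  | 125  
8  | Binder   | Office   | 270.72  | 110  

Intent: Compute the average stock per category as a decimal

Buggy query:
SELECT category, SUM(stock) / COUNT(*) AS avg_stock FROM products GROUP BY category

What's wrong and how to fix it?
Bug: Both operands are integers, so '/' performs integer division and truncates

Fix: Multiply by 1.0 (or CAST to REAL) to force floating-point division

Corrected query:
SELECT category, SUM(stock) * 1.0 / COUNT(*) AS avg_stock FROM products GROUP BY category

Result:
category | avg_stock
---------+----------
Office   | 120      
Sports   | 226.6    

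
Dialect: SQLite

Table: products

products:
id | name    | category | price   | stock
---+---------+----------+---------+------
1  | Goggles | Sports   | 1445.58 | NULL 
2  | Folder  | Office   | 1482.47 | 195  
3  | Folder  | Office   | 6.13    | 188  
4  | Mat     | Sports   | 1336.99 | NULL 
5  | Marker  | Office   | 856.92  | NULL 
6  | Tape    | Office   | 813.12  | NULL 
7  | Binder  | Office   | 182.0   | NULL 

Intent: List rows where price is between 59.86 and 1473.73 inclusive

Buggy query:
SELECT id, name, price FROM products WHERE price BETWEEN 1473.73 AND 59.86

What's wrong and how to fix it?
Bug: BETWEEN expects the lower bound first; with 1473.73 AND 59.86 the range is empty

Fix: Write BETWEEN 59.86 AND 1473.73

Corrected query:
SELECT id, name, price FROM products WHERE price BETWEEN 59.86 AND 1473.73

Result:
id | name    | price  
---+---------+--------
1  | Goggles | 1445.58
4  | Mat     | 1336.99
5  | Marker  | 856.92 
6  | Tape    | 813.12 
7  | Binder  | 182    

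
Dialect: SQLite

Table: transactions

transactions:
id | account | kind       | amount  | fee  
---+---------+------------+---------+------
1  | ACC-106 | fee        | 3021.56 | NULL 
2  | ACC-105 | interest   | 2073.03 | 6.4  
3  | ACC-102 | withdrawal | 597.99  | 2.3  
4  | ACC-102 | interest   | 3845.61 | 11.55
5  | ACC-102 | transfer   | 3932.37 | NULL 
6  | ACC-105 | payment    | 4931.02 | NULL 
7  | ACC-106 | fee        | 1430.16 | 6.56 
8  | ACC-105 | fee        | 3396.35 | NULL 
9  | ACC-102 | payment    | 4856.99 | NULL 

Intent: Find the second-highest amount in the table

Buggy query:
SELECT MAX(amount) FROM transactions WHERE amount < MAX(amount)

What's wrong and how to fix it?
Bug: The inner MAX is an aggregate inside WHERE, which is not allowed

Fix: Put the inner MAX in a scalar subquery

Corrected query:
SELECT MAX(amount) FROM transactions WHERE amount < (SELECT MAX(amount) FROM transactions)

Result:
MAX(amount)
-----------
4856.99    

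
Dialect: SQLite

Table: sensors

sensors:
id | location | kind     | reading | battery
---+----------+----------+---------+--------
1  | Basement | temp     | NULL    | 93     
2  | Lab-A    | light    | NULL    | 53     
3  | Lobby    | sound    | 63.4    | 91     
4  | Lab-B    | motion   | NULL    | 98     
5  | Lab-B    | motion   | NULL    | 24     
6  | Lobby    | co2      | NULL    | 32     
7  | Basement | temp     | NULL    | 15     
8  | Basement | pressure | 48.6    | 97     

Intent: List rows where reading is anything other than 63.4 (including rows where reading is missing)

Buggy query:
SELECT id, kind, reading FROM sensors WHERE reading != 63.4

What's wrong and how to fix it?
Bug: 'reading != 63.4' is unknown when reading is NULL, so NULL rows are silently excluded

Fix: Add an explicit OR reading IS NULL to include the missing-value rows

Corrected query:
SELECT id, kind, reading FROM sensors WHERE reading != 63.4 OR reading IS NULL

Result:
id | kind     | reading
---+----------+--------
1  | temp     | NULL   
2  | light    | NULL   
4  | motion   | NULL   
5  | motion   | NULL   
6  | co2      | NULL   
7  | temp     | NULL   
8  | pressure | 48.6   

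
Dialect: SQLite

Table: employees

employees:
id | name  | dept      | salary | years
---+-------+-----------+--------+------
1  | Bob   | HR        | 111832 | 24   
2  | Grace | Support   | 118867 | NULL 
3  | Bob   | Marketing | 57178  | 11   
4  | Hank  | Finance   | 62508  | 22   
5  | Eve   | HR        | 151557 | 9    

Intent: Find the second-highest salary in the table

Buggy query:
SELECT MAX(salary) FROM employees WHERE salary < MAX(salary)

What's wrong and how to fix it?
Bug: MAX(salary) on the right of the comparison is an aggregate-in-WHERE error

Fix: Compute the overall MAX in a subquery, then take MAX of rows below it

Corrected query:
SELECT MAX(salary) FROM employees WHERE salary < (SELECT MAX(salary) FROM employees)

Result:
MAX(salary)
-----------
118867     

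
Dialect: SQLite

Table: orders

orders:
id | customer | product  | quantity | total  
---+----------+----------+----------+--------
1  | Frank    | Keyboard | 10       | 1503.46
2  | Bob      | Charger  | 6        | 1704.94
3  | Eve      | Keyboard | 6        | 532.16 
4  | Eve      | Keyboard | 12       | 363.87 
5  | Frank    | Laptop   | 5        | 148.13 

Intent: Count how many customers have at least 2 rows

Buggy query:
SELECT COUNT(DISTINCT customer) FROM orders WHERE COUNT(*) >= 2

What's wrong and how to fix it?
Bug: COUNT(*) cannot appear in WHERE; the per-group count doesn't exist yet

Fix: Group first with HAVING COUNT(*) >= 2, then COUNT the resulting groups

Corrected query:
SELECT COUNT(*) FROM (SELECT customer FROM orders GROUP BY customer HAVING COUNT(*) >= 2)

Result:
COUNT(*)
--------
2       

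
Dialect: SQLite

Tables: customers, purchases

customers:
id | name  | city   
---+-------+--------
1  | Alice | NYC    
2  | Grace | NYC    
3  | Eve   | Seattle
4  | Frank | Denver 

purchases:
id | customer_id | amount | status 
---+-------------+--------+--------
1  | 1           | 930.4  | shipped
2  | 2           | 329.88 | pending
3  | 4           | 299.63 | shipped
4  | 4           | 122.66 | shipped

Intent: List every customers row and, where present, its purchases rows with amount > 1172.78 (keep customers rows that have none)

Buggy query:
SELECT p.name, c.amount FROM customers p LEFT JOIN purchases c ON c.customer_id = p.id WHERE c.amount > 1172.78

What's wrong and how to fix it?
Bug: A WHERE condition on the right-hand table after LEFT JOIN drops unmatched parents

Fix: Move the right-table condition into the ON clause so unmatched parents are kept

Corrected query:
SELECT p.name, c.amount FROM customers p LEFT JOIN purchases c ON c.customer_id = p.id AND c.amount > 1172.78

Result:
name  | amount
------+-------
Alice | NULL  
Grace | NULL  
Eve   | NULL  
Frank | NULL  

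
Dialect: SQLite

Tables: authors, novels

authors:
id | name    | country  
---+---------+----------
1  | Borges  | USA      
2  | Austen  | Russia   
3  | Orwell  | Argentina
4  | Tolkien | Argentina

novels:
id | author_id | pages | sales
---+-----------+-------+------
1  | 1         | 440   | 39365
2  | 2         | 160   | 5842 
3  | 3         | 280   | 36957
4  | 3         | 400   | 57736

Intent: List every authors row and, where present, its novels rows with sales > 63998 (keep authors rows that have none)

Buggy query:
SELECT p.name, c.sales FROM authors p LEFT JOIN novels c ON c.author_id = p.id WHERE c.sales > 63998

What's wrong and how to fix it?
Bug: Filtering c.sales in WHERE discards the NULL rows produced by LEFT JOIN, turning it into an inner join

Fix: Put 'c.sales > 63998' in the JOIN's ON clause instead of WHERE

Corrected query:
SELECT p.name, c.sales FROM authors p LEFT JOIN novels c ON c.author_id = p.id AND c.sales > 63998

Result:
name    | sales
--------+------
Borges  | NULL 
Austen  | NULL 
Orwell  | NULL 
Tolkien | NULL 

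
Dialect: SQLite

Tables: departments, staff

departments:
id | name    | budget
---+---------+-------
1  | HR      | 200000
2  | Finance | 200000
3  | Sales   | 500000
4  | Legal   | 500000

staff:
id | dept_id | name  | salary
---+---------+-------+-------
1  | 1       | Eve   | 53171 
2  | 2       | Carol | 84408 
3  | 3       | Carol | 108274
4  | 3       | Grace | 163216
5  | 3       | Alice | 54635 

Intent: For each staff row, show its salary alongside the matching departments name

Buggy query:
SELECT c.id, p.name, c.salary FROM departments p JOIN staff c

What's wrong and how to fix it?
Bug: JOIN with no ON clause produces a cartesian product; every staff row pairs with every departments row

Fix: Specify the join condition linking the foreign key to the parent id

Corrected query:
SELECT c.id, p.name, c.salary FROM departments p JOIN staff c ON c.dept_id = p.id

Result:
id | name    | salary
---+---------+-------
1  | HR      | 53171 
2  | Finance | 84408 
3  | Sales   | 108274
4  | Sales   | 163216
5  | Sales   | 54635 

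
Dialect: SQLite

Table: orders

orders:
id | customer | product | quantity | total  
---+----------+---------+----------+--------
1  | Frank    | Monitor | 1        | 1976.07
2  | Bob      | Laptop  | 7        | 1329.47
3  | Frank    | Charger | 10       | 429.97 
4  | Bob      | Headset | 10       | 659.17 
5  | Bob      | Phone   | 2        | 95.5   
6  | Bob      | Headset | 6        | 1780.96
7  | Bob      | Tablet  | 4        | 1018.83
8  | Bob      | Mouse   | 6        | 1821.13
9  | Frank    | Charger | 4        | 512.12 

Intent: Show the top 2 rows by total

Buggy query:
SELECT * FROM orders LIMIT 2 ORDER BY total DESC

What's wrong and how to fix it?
Bug: LIMIT must come after ORDER BY

Fix: Swap the clauses: ORDER BY first, then LIMIT

Corrected query:
SELECT * FROM orders ORDER BY total DESC LIMIT 2

Result:
id | customer | product | quantity | total  
---+----------+---------+----------+--------
1  | Frank    | Monitor | 1        | 1976.07
8  | Bob      | Mouse   | 6        | 1821.13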